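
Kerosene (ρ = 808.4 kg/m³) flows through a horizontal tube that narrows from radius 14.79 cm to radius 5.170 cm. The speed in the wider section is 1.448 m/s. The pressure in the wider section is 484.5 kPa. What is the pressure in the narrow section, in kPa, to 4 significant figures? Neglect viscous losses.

428.6 kPa

Mass conservation (A₁v₁ = A₂v₂) gives v₂ = 1.448 × 687.2/83.97 = 11.85 m/s.
Bernoulli (h₁ = h₂): P₁ − P₂ = ½ρ(v₂² − v₁²).
P₂ = P₁ − ½ρ(v₂² − v₁²) = 484500 − ½·808.4·(11.85² − 1.448²) = 484500 − 55910 = 428600 Pa.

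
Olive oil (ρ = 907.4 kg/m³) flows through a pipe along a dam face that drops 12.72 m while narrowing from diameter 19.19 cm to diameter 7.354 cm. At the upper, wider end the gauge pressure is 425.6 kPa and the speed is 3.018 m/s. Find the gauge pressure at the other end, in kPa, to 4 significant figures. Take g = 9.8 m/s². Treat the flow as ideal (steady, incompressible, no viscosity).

P₂ ≈ 351.2 kPa

By continuity, v₂ = v₁·A₁/A₂ = 3.018·(289.2/42.48) = 20.55 m/s.
Applying Bernoulli between the two ends and solving for P₂: P₂ = P₁ + ½ρ(v₁² − v₂²) − ρgΔh.
P₂ = 425600 + ½·907.4·(3.018² − 20.55²) − 907.4·9.8·(−12.72) = 425600 + (-187500) − (-113100) = 351200 Pa.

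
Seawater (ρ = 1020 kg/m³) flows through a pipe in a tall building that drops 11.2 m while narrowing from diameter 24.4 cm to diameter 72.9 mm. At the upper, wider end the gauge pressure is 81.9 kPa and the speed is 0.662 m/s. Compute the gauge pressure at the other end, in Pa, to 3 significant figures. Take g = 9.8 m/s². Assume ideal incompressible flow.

166000 Pa

By continuity, v₂ = v₁·A₁/A₂ = 0.662·(468/41.7) = 7.42 m/s.
Bernoulli: P₁ + ½ρv₁² + ρg h₁ = P₂ + ½ρv₂² + ρg h₂, so P₂ = P₁ + ½ρ(v₁² − v₂²) − ρg(h₂ − h₁).
P₂ = 81900 + ½·1020·(0.662² − 7.42²) − 1020·9.8·(−11.2) = 81900 + (-27800) − (-112000) = 166000 Pa.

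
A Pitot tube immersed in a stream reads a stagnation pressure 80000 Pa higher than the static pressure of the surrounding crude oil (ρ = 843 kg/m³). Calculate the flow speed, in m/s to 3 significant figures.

13.8 m/s

Bernoulli between the free stream and the stagnation point: ½ρv² = P_stag − P_static.
v = √(2ΔP/ρ) = √(2·80000/843) = 13.8 m/s.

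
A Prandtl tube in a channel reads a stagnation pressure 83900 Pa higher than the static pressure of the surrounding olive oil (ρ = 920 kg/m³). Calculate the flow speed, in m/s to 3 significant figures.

The dynamic pressure equals the rise in static pressure at the stagnation point: ΔP = ½ρv².
v = √(2ΔP/ρ) = √(2·83900/920) = 13.5 m/s.

v ≈ 13.5 m/s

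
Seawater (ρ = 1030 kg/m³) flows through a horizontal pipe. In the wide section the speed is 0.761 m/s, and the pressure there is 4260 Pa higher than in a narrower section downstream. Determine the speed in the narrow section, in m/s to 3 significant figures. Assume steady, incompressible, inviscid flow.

With h₁ = h₂, rearranging Bernoulli gives v₂ = √(v₁² + 2ΔP/ρ).
v₂ = √(0.761² + 2·4260/1030) = √(0.579 + 8.27) = 2.98 m/s.

v₂ = 2.98 m/s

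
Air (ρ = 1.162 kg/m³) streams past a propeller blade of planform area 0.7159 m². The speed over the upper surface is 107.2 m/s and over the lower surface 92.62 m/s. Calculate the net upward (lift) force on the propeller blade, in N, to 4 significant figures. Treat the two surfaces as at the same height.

From P + ½ρv² = const at equal height, P_low − P_up = ½ρ(v_up² − v_low²).
ΔP = ½·1.162·(107.2² − 92.62²) = 1693 Pa.
Lift = ΔP · A = 1693 × 0.7159 = 1212 N.

F = 1212 N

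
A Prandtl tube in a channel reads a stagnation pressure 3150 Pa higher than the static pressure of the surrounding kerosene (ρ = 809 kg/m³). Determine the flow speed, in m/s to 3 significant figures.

The dynamic pressure equals the rise in static pressure at the stagnation point: ΔP = ½ρv².
v = √(2ΔP/ρ) = √(2·3150/809) = 2.79 m/s.

v = 2.79 m/s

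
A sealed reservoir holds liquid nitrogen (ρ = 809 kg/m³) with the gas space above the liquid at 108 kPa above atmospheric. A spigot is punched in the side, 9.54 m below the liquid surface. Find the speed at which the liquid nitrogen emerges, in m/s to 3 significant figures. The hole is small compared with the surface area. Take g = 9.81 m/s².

Take point 1 at the surface (v₁ ≈ 0) and point 2 at the hole (at atmospheric pressure). Bernoulli: P₁ + ρg h = P_atm + ½ρv₂².
With P₁ − P_atm = 108000 Pa, v₂ = √(2gh + 2ΔP/ρ) = √(2·9.81·9.54 + 2·108000/809) = 21.3 m/s.

v ≈ 21.3 m/s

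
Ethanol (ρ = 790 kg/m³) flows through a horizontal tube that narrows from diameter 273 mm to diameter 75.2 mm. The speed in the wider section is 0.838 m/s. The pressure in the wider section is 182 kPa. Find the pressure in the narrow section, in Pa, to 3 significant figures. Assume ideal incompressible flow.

Mass conservation (A₁v₁ = A₂v₂) gives v₂ = 0.838 × 585/44.4 = 11.0 m/s.
Bernoulli (h₁ = h₂): P₁ − P₂ = ½ρ(v₂² − v₁²).
P₂ = P₁ − ½ρ(v₂² − v₁²) = 182000 − ½·790·(11.0² − 0.838²) = 182000 − 47900 = 134000 Pa.

P₂ ≈ 134000 Pa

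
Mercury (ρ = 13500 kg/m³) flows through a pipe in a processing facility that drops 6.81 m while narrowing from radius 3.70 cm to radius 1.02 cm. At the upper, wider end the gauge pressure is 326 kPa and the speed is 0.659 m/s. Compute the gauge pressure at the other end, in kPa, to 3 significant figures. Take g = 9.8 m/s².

P₂ ≈ 722 kPa

By continuity, v₂ = v₁·A₁/A₂ = 0.659·(43.0/3.27) = 8.67 m/s.
Energy conservation along the streamline gives P₂ = P₁ − ½ρ(v₂² − v₁²) − ρg(h₂ − h₁).
P₂ = 326000 + ½·13500·(0.659² − 8.67²) − 13500·9.8·(−6.81) = 326000 + (-505000) − (-901000) = 722000 Pa.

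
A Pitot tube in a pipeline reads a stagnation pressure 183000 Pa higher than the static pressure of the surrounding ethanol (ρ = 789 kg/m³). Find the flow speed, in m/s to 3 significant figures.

The dynamic pressure equals the rise in static pressure at the stagnation point: ΔP = ½ρv².
v = √(2ΔP/ρ) = √(2·183000/789) = 21.5 m/s.

v ≈ 21.5 m/s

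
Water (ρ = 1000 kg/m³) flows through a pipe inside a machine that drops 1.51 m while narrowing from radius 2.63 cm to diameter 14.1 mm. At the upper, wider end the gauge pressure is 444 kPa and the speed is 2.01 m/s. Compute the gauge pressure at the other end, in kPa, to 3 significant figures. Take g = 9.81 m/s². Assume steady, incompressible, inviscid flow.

P₂ ≈ 69.6 kPa

The volume flow rate is constant, so v₂ = (A₁/A₂)v₁ = (21.7/1.56)·2.01 = 28.0 m/s.
Energy conservation along the streamline gives P₂ = P₁ − ½ρ(v₂² − v₁²) − ρg(h₂ − h₁).
P₂ = 444000 + ½·1000·(2.01² − 28.0²) − 1000·9.81·(−1.51) = 444000 + (-389000) − (-14800) = 69600 Pa.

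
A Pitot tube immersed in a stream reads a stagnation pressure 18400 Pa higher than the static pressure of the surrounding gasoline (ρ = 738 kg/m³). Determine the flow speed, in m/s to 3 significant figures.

At the stagnation point the flow is brought to rest, so Bernoulli gives P_stag − P_static = ½ρv².
v = √(2ΔP/ρ) = √(2·18400/738) = 7.06 m/s.

v = 7.06 m/s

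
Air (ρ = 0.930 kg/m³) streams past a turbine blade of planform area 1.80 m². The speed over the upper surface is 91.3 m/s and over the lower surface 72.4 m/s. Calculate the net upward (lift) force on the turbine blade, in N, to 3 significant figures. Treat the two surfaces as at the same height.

F ≈ 2590 N

The faster flow above has the lower pressure; Bernoulli (same height) gives ΔP = ½ρ(v_up² − v_low²).
ΔP = ½·0.930·(91.3² − 72.4²) = 1440 Pa.
Lift = ΔP · A = 1440 × 1.80 = 2590 N.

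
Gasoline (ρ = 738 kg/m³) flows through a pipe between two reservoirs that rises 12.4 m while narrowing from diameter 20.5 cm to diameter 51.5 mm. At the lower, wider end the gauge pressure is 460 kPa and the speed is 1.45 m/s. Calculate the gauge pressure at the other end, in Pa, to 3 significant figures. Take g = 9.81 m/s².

Mass conservation (A₁v₁ = A₂v₂) gives v₂ = 1.45 × 330/20.8 = 23.0 m/s.
Bernoulli: P₁ + ½ρv₁² + ρg h₁ = P₂ + ½ρv₂² + ρg h₂, so P₂ = P₁ + ½ρ(v₁² − v₂²) − ρg(h₂ − h₁).
P₂ = 460000 + ½·738·(1.45² − 23.0²) − 738·9.81·(+12.4) = 460000 + (-194000) − (89800) = 176000 Pa.

P₂ ≈ 176000 Pa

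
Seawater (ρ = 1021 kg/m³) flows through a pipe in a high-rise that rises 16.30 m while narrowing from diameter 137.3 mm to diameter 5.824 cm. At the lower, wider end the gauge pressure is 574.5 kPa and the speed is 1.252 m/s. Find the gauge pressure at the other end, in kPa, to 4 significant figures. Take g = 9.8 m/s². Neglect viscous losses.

387.5 kPa

Mass conservation (A₁v₁ = A₂v₂) gives v₂ = 1.252 × 148.1/26.64 = 6.958 m/s.
Energy conservation along the streamline gives P₂ = P₁ − ½ρ(v₂² − v₁²) − ρg(h₂ − h₁).
P₂ = 574500 + ½·1021·(1.252² − 6.958²) − 1021·9.8·(+16.30) = 574500 + (-23920) − (163100) = 387500 Pa.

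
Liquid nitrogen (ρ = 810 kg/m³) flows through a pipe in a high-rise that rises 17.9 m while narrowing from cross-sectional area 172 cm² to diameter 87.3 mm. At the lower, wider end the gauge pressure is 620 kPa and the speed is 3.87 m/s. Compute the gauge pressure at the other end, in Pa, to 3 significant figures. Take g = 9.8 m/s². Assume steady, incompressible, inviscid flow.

Mass conservation (A₁v₁ = A₂v₂) gives v₂ = 3.87 × 172/59.9 = 11.1 m/s.
Energy conservation along the streamline gives P₂ = P₁ − ½ρ(v₂² − v₁²) − ρg(h₂ − h₁).
P₂ = 620000 + ½·810·(3.87² − 11.1²) − 810·9.8·(+17.9) = 620000 + (-44000) − (142000) = 434000 Pa.

P₂ = 434000 Pa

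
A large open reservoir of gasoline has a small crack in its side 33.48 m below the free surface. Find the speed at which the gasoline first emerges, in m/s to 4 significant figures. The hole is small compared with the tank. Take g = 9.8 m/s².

The surface is effectively still and both ends are open, so ½v² = gh and v = √(2·9.8·33.48) = 25.62 m/s.

v = 25.62 m/s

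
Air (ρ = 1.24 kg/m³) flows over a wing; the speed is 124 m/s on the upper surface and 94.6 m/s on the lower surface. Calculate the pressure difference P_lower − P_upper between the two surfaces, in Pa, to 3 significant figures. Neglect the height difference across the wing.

Bernoulli (same height): P_lower − P_upper = ½ρ(v_upper² − v_lower²).
ΔP = ½·1.24·(124² − 94.6²) = 3980 Pa.

ΔP ≈ 3980 Pa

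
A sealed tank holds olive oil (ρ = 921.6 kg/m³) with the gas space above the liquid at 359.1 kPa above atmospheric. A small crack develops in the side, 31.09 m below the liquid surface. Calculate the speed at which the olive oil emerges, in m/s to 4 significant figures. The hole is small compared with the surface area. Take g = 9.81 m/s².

Take point 1 at the surface (v₁ ≈ 0) and point 2 at the hole (at atmospheric pressure). Bernoulli: P₁ + ρg h = P_atm + ½ρv₂².
With P₁ − P_atm = 359100 Pa, v₂ = √(2gh + 2ΔP/ρ) = √(2·9.81·31.09 + 2·359100/921.6) = 37.27 m/s.

v = 37.27 m/s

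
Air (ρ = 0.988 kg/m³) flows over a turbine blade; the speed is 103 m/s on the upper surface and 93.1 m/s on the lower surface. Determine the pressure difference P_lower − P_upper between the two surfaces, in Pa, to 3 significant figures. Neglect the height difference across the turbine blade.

The pressure is lower where the speed is higher: ΔP = ½ρ(v_up² − v_low²).
ΔP = ½·0.988·(103² − 93.1²) = 959 Pa.

ΔP = 959 Pa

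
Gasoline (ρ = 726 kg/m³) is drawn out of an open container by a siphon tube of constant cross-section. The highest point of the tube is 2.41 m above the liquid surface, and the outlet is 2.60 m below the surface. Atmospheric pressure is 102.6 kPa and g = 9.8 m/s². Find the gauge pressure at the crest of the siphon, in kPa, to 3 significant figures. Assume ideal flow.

Bernoulli surface→outlet gives ½v² = g·h_out, so v = √(2·9.8·2.60) = 7.14 m/s.
With constant cross-section the crest speed equals v; applying Bernoulli from the surface up to the crest, P_top = P_atm − ½ρv² − ρg·h_top.
P_top = 102600 − ½·726·7.14² − 726·9.8·2.41 = 67000 Pa. So P_gauge = P_top − P_atm = -35600 Pa.

-35.6 kPa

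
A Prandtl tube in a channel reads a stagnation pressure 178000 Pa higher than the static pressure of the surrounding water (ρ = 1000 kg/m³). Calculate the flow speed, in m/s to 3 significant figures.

v = 18.9 m/s

The dynamic pressure equals the rise in static pressure at the stagnation point: ΔP = ½ρv².
v = √(2ΔP/ρ) = √(2·178000/1000) = 18.9 m/s.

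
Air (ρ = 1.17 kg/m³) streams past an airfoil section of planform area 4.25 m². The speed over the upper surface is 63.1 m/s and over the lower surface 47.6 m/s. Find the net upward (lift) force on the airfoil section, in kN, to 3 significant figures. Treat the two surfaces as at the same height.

F = 4.27 kN

With equal heights on the two surfaces, Bernoulli gives P_lower − P_upper = ½ρ(v_upper² − v_lower²).
ΔP = ½·1.17·(63.1² − 47.6²) = 1000 Pa.
Lift = ΔP · A = 1000 × 4.25 = 4270 N.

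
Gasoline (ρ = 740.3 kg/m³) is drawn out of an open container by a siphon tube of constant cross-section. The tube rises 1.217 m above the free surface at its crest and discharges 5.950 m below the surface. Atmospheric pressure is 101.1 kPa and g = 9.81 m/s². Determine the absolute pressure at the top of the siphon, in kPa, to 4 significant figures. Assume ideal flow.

P_top ≈ 49.05 kPa

Bernoulli surface→outlet gives ½v² = g·h_out, so v = √(2·9.81·5.950) = 10.80 m/s.
With constant cross-section the crest speed equals v; applying Bernoulli from the surface up to the crest, P_top = P_atm − ½ρv² − ρg·h_top.
P_top = 101100 − ½·740.3·10.80² − 740.3·9.81·1.217 = 49050 Pa.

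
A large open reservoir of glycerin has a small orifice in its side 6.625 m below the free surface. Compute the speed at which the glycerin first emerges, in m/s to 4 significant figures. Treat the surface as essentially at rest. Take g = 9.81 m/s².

v ≈ 11.40 m/s

With the surface at rest and both surface and jet at atmospheric pressure, Bernoulli gives ρg h = ½ρv², so v = √(2gh) = √(2·9.81·6.625) = 11.40 m/s.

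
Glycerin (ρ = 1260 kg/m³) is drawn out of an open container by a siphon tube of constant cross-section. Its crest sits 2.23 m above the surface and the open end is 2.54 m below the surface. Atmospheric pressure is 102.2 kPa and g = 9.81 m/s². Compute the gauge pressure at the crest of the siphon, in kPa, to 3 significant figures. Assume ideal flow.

Bernoulli surface→outlet gives ½v² = g·h_out, so v = √(2·9.81·2.54) = 7.06 m/s.
Continuity keeps v the same throughout the tube; from surface to crest, P_atm + 0 = P_top + ½ρv² + ρg·h_top.
P_top = 102200 − ½·1260·7.06² − 1260·9.81·2.23 = 43200 Pa. So P_gauge = P_top − P_atm = -59000 Pa.

-59.0 kPa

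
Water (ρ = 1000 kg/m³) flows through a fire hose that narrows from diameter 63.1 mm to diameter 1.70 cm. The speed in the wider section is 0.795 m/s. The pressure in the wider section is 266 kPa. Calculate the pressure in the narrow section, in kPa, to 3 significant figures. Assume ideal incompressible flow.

206 kPa

Continuity gives A₁v₁ = A₂v₂, so v₂ = (31.3 cm²)/(2.27 cm²) × 0.795 m/s = 11.0 m/s.
With no height change, Bernoulli's equation is P₁ + ½ρv₁² = P₂ + ½ρv₂².
P₂ = P₁ − ½ρ(v₂² − v₁²) = 266000 − ½·1000·(11.0² − 0.795²) = 266000 − 59700 = 206000 Pa.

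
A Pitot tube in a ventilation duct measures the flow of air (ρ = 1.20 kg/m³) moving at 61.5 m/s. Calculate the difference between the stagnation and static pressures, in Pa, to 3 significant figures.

Bernoulli between the free stream and the stagnation point: ½ρv² = P_stag − P_static.
ΔP = ½·1.20·61.5² = 2270 Pa.

2270 Pa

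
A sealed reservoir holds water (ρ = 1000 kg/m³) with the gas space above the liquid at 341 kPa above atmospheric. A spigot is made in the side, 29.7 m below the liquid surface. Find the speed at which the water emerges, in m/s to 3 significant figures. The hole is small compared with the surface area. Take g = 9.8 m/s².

35.6 m/s

Take point 1 at the surface (v₁ ≈ 0) and point 2 at the hole (at atmospheric pressure). Bernoulli: P₁ + ρg h = P_atm + ½ρv₂².
With P₁ − P_atm = 341000 Pa, v₂ = √(2gh + 2ΔP/ρ) = √(2·9.8·29.7 + 2·341000/1000) = 35.6 m/s.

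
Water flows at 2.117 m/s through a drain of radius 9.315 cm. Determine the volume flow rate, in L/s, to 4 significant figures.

Q ≈ 57.71 L/s

Q = A·v = 0.02726 m² × 2.117 m/s = 0.05771 m³/s.
Converting: 0.05771 m³/s × 1000 = 57.71 L/s.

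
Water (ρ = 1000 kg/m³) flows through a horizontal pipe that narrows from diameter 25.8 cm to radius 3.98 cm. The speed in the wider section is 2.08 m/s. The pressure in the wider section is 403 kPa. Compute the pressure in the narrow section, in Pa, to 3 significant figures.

The volume flow rate is constant, so v₂ = (A₁/A₂)v₁ = (523/49.8)·2.08 = 21.9 m/s.
Along the horizontal streamline, P + ½ρv² is constant.
P₂ = P₁ − ½ρ(v₂² − v₁²) = 403000 − ½·1000·(21.9² − 2.08²) = 403000 − 237000 = 166000 Pa.

P₂ ≈ 166000 Pa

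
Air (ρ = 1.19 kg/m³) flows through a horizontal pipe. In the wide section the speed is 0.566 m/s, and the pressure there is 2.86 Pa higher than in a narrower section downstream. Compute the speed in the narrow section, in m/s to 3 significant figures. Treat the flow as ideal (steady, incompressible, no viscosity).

2.26 m/s

Horizontal Bernoulli: P₁ + ½ρv₁² = P₂ + ½ρv₂², so v₂² = v₁² + 2(P₁ − P₂)/ρ.
v₂ = √(0.566² + 2·2.86/1.19) = √(0.320 + 4.81) = 2.26 m/s.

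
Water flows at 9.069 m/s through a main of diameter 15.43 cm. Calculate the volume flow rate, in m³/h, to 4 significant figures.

Q = 610.5 m³/h

Q = A·v = 0.01870 m² × 9.069 m/s = 0.1696 m³/s.
Converting: 0.1696 m³/s × 3600 = 610.5 m³/h.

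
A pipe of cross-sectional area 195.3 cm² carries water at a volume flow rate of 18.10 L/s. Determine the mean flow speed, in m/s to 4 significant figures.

0.9268 m/s

Q = 18.10 L/s = 0.01810 m³/s.
v = Q/A = 0.01810 / 0.01953 = 0.9268 m/s.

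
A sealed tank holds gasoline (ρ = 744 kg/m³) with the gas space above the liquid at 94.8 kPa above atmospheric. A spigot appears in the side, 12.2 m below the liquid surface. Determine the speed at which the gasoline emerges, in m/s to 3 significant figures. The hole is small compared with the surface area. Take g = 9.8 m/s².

22.2 m/s

Take point 1 at the surface (v₁ ≈ 0) and point 2 at the hole (at atmospheric pressure). Bernoulli: P₁ + ρg h = P_atm + ½ρv₂².
With P₁ − P_atm = 94800 Pa, v₂ = √(2gh + 2ΔP/ρ) = √(2·9.8·12.2 + 2·94800/744) = 22.2 m/s.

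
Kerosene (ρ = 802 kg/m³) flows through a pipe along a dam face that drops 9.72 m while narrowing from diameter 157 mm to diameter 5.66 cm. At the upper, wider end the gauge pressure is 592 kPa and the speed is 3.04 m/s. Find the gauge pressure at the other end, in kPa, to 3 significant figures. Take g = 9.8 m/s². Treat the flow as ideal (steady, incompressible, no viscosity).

P₂ ≈ 453 kPa

By continuity, v₂ = v₁·A₁/A₂ = 3.04·(194/25.2) = 23.4 m/s.
Bernoulli: P₁ + ½ρv₁² + ρg h₁ = P₂ + ½ρv₂² + ρg h₂, so P₂ = P₁ + ½ρ(v₁² − v₂²) − ρg(h₂ − h₁).
P₂ = 592000 + ½·802·(3.04² − 23.4²) − 802·9.8·(−9.72) = 592000 + (-216000) − (-76400) = 453000 Pa.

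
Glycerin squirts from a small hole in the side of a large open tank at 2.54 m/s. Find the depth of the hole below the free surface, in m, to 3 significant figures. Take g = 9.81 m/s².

Inverting v = √(2gh) gives h = v² / 2g.
h = 2.54²/(2·9.81) = 6.45/19.62 = 0.329 m.

h ≈ 0.329 m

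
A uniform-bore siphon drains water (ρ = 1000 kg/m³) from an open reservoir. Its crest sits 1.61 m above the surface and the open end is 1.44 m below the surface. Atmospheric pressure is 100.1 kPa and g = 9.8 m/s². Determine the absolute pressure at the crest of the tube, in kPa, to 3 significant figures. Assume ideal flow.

P_top ≈ 70.2 kPa

Bernoulli surface→outlet gives ½v² = g·h_out, so v = √(2·9.8·1.44) = 5.31 m/s.
Continuity keeps v the same throughout the tube; from surface to crest, P_atm + 0 = P_top + ½ρv² + ρg·h_top.
P_top = 100100 − ½·1000·5.31² − 1000·9.8·1.61 = 70200 Pa.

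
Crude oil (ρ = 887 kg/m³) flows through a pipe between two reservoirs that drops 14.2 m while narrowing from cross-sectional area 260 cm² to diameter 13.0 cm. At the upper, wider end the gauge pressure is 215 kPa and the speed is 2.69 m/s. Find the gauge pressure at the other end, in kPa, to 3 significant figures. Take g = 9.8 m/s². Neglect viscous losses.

P₂ = 329 kPa

By continuity, v₂ = v₁·A₁/A₂ = 2.69·(260/133) = 5.27 m/s.
Applying Bernoulli between the two ends and solving for P₂: P₂ = P₁ + ½ρ(v₁² − v₂²) − ρgΔh.
P₂ = 215000 + ½·887·(2.69² − 5.27²) − 887·9.8·(−14.2) = 215000 + (-9100) − (-123000) = 329000 Pa.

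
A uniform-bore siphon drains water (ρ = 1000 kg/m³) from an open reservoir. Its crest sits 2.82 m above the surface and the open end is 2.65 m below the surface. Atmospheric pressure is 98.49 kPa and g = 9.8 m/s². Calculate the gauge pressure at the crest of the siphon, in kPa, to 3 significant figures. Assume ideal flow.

The outlet speed comes from Torricelli: v = √(2g·2.65) = 7.21 m/s.
Continuity keeps v the same throughout the tube; from surface to crest, P_atm + 0 = P_top + ½ρv² + ρg·h_top.
P_top = 98490 − ½·1000·7.21² − 1000·9.8·2.82 = 44900 Pa. So P_gauge = P_top − P_atm = -53600 Pa.

P_gauge ≈ -53.6 kPa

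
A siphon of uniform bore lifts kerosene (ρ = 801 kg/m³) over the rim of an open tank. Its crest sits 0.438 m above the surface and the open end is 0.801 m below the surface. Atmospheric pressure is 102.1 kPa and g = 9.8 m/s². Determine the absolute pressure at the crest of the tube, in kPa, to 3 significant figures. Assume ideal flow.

The outlet speed comes from Torricelli: v = √(2g·0.801) = 3.96 m/s.
With constant cross-section the crest speed equals v; applying Bernoulli from the surface up to the crest, P_top = P_atm − ½ρv² − ρg·h_top.
P_top = 102100 − ½·801·3.96² − 801·9.8·0.438 = 92400 Pa.

P_top = 92.4 kPa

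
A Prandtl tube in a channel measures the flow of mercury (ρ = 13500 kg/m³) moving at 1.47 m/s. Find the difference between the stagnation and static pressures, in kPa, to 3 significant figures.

At the stagnation point the flow is brought to rest, so Bernoulli gives P_stag − P_static = ½ρv².
ΔP = ½·13500·1.47² = 14600 Pa.

14.6 kPa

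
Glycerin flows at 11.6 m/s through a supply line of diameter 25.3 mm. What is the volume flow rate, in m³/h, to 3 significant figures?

Q = A·v = 0.000503 m² × 11.6 m/s = 0.00583 m³/s.
Converting: 0.00583 m³/s × 3600 = 21.0 m³/h.

Q ≈ 21.0 m³/h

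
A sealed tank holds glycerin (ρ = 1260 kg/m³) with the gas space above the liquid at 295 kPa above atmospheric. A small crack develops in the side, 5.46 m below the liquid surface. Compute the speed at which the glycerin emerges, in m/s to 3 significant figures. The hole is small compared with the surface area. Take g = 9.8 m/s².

Take point 1 at the surface (v₁ ≈ 0) and point 2 at the hole (at atmospheric pressure). Bernoulli: P₁ + ρg h = P_atm + ½ρv₂².
With P₁ − P_atm = 295000 Pa, v₂ = √(2gh + 2ΔP/ρ) = √(2·9.8·5.46 + 2·295000/1260) = 24.0 m/s.

v = 24.0 m/s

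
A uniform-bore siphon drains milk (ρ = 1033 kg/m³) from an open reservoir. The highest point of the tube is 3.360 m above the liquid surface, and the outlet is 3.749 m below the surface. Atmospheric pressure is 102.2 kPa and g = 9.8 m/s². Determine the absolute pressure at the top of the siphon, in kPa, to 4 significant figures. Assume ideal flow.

From the surface to the outlet (both open to atmosphere, surface at rest): v = √(2g·h_out) = √(2·9.8·3.749) = 8.572 m/s.
Continuity keeps v the same throughout the tube; from surface to crest, P_atm + 0 = P_top + ½ρv² + ρg·h_top.
P_top = 102200 − ½·1033·8.572² − 1033·9.8·3.360 = 30230 Pa.

P_top ≈ 30.23 kPa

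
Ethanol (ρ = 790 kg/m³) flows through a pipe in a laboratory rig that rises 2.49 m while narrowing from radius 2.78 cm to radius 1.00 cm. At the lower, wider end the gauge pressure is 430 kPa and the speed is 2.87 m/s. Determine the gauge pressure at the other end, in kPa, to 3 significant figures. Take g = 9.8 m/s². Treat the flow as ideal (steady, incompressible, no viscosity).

P₂ ≈ 220 kPa

Mass conservation (A₁v₁ = A₂v₂) gives v₂ = 2.87 × 24.3/3.14 = 22.2 m/s.
Energy conservation along the streamline gives P₂ = P₁ − ½ρ(v₂² − v₁²) − ρg(h₂ − h₁).
P₂ = 430000 + ½·790·(2.87² − 22.2²) − 790·9.8·(+2.49) = 430000 + (-191000) − (19300) = 220000 Pa.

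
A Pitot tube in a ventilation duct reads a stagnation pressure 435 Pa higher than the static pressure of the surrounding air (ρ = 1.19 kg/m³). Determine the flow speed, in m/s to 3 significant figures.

v ≈ 27.0 m/s

The dynamic pressure equals the rise in static pressure at the stagnation point: ΔP = ½ρv².
v = √(2ΔP/ρ) = √(2·435/1.19) = 27.0 m/s.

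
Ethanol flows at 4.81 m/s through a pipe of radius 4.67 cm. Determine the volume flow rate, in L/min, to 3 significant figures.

Q ≈ 1980 L/min

Q = A·v = 0.00685 m² × 4.81 m/s = 0.0330 m³/s.
Converting: 0.0330 m³/s × 60000 = 1980 L/min.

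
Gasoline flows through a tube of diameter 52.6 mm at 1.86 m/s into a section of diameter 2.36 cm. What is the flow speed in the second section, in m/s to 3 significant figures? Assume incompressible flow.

The volume flow rate is constant, so v₂ = (A₁/A₂)v₁ = (21.7/4.37)·1.86 = 9.24 m/s.

9.24 m/s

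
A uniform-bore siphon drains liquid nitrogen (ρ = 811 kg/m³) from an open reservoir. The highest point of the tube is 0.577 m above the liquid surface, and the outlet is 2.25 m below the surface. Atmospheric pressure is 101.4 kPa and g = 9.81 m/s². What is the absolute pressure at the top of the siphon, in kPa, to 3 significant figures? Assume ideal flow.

P_top ≈ 78.9 kPa

Bernoulli surface→outlet gives ½v² = g·h_out, so v = √(2·9.81·2.25) = 6.64 m/s.
The bore is uniform, so the speed at the crest is the same v. Bernoulli surface→crest: P_atm = P_top + ½ρv² + ρg·h_top.
P_top = 101400 − ½·811·6.64² − 811·9.81·0.577 = 78900 Pa.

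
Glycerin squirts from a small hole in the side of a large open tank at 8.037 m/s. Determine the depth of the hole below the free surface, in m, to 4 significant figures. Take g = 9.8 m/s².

h ≈ 3.296 m

Inverting v = √(2gh) gives h = v² / 2g.
h = 8.037²/(2·9.8) = 64.59/19.60 = 3.296 m.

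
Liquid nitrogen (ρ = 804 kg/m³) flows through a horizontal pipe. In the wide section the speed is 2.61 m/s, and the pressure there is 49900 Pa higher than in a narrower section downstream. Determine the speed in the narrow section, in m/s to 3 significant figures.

v₂ = 11.4 m/s

Along the level pipe P + ½ρv² is conserved, hence v₂² = v₁² + 2(P₁ − P₂)/ρ.
v₂ = √(2.61² + 2·49900/804) = √(6.81 + 124) = 11.4 m/s.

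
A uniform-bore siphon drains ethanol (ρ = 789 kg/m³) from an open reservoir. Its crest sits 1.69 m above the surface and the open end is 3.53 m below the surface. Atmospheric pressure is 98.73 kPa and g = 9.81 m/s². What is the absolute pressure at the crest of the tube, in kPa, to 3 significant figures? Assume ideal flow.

P_top = 58.3 kPa

The outlet speed comes from Torricelli: v = √(2g·3.53) = 8.32 m/s.
With constant cross-section the crest speed equals v; applying Bernoulli from the surface up to the crest, P_top = P_atm − ½ρv² − ρg·h_top.
P_top = 98730 − ½·789·8.32² − 789·9.81·1.69 = 58300 Pa.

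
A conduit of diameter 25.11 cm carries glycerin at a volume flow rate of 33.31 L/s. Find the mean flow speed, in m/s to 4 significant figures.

0.6727 m/s

Q = 33.31 L/s = 0.03331 m³/s.
v = Q/A = 0.03331 / 0.04952 = 0.6727 m/s.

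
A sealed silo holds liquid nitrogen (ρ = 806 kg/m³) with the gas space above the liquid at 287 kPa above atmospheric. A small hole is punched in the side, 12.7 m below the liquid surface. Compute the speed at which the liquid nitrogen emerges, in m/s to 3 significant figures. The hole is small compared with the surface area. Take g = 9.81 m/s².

Take point 1 at the surface (v₁ ≈ 0) and point 2 at the hole (at atmospheric pressure). Bernoulli: P₁ + ρg h = P_atm + ½ρv₂².
With P₁ − P_atm = 287000 Pa, v₂ = √(2gh + 2ΔP/ρ) = √(2·9.81·12.7 + 2·287000/806) = 31.0 m/s.

v ≈ 31.0 m/s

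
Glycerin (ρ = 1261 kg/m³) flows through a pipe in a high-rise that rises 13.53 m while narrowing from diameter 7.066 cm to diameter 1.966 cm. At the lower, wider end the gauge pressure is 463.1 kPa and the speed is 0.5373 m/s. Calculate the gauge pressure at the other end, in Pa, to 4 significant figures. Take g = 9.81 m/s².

P₂ ≈ 265500 Pa

By continuity, v₂ = v₁·A₁/A₂ = 0.5373·(39.21/3.036) = 6.941 m/s.
Applying Bernoulli between the two ends and solving for P₂: P₂ = P₁ + ½ρ(v₁² − v₂²) − ρgΔh.
P₂ = 463100 + ½·1261·(0.5373² − 6.941²) − 1261·9.81·(+13.53) = 463100 + (-30190) − (167400) = 265500 Pa.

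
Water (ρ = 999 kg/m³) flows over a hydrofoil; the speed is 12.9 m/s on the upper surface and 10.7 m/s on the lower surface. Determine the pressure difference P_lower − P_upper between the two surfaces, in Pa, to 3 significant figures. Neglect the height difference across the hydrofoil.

With negligible Δh, P + ½ρv² is constant, so P_low − P_up = ½ρ(v_up² − v_low²).
ΔP = ½·999·(12.9² − 10.7²) = 25900 Pa.

ΔP ≈ 25900 Pa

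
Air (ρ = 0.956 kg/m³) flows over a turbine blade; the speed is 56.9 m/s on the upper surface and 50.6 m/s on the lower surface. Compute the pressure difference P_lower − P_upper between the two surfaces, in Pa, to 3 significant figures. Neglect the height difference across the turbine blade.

324 Pa

Bernoulli (same height): P_lower − P_upper = ½ρ(v_upper² − v_lower²).
ΔP = ½·0.956·(56.9² − 50.6²) = 324 Pa.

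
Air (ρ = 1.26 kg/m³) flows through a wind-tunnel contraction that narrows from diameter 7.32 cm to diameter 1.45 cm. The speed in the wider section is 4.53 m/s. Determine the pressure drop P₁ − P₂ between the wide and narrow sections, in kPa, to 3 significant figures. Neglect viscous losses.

ΔP = 8.38 kPa

Continuity gives A₁v₁ = A₂v₂, so v₂ = (42.1 cm²)/(1.65 cm²) × 4.53 m/s = 115 m/s.
With no height change, Bernoulli's equation is P₁ + ½ρv₁² = P₂ + ½ρv₂².
P₁ − P₂ = ½·1.26·(115² − 4.53²) = ½·1.26·13300 = 8380 Pa.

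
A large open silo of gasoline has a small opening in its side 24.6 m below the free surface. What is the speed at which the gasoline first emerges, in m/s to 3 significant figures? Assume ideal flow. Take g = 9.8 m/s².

v ≈ 22.0 m/s

Torricelli's result v = √(2gh) gives v = √(2·9.8·24.6) = 22.0 m/s.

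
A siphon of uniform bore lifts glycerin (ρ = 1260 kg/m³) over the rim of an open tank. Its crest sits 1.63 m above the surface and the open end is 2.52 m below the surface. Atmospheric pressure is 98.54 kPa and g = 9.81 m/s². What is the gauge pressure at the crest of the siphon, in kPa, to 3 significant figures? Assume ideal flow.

P_gauge ≈ -51.3 kPa

The outlet speed comes from Torricelli: v = √(2g·2.52) = 7.03 m/s.
The bore is uniform, so the speed at the crest is the same v. Bernoulli surface→crest: P_atm = P_top + ½ρv² + ρg·h_top.
P_top = 98540 − ½·1260·7.03² − 1260·9.81·1.63 = 47200 Pa. So P_gauge = P_top − P_atm = -51300 Pa.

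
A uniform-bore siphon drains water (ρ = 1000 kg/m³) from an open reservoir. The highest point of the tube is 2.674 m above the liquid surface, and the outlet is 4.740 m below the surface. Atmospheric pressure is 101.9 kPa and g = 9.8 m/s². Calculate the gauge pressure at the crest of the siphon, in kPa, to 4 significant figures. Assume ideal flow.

The outlet speed comes from Torricelli: v = √(2g·4.740) = 9.639 m/s.
With constant cross-section the crest speed equals v; applying Bernoulli from the surface up to the crest, P_top = P_atm − ½ρv² − ρg·h_top.
P_top = 101900 − ½·1000·9.639² − 1000·9.8·2.674 = 29240 Pa. So P_gauge = P_top − P_atm = -72660 Pa.

P_gauge ≈ -72.66 kPa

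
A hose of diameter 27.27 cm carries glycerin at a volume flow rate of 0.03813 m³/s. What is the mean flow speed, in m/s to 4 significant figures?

v = 0.6528 m/s

Q = 0.03813 m³/s = 0.03813 m³/s.
v = Q/A = 0.03813 / 0.05841 = 0.6528 m/s.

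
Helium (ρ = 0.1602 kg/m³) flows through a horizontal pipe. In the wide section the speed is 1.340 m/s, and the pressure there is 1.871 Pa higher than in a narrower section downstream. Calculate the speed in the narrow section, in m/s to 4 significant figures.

v₂ ≈ 5.015 m/s

With h₁ = h₂, rearranging Bernoulli gives v₂ = √(v₁² + 2ΔP/ρ).
v₂ = √(1.340² + 2·1.871/0.1602) = √(1.796 + 23.36) = 5.015 m/s.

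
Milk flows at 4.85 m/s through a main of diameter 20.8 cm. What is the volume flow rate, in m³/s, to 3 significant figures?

Q = 0.165 m³/s

Q = A·v = 0.0340 m² × 4.85 m/s = 0.165 m³/s.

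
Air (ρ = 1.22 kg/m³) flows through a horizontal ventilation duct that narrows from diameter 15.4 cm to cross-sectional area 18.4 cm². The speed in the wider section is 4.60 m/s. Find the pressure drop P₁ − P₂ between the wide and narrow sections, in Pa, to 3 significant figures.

ΔP ≈ 1310 Pa

Continuity gives A₁v₁ = A₂v₂, so v₂ = (186 cm²)/(18.4 cm²) × 4.60 m/s = 46.6 m/s.
With no height change, Bernoulli's equation is P₁ + ½ρv₁² = P₂ + ½ρv₂².
P₁ − P₂ = ½·1.22·(46.6² − 4.60²) = ½·1.22·2150 = 1310 Pa.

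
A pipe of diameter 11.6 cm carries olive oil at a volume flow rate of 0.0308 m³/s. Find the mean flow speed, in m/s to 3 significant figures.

v = 2.91 m/s

Q = 0.0308 m³/s = 0.0308 m³/s.
v = Q/A = 0.0308 / 0.0106 = 2.91 m/s.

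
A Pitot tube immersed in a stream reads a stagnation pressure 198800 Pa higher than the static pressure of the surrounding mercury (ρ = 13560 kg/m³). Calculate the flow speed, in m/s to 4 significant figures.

v ≈ 5.415 m/s

At the stagnation point the flow is brought to rest, so Bernoulli gives P_stag − P_static = ½ρv².
v = √(2ΔP/ρ) = √(2·198800/13560) = 5.415 m/s.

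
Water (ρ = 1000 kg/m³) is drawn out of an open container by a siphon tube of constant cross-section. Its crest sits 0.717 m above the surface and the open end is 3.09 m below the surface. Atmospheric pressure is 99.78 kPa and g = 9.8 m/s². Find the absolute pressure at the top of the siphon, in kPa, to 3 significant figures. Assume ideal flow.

P_top ≈ 62.5 kPa

The outlet speed comes from Torricelli: v = √(2g·3.09) = 7.78 m/s.
The bore is uniform, so the speed at the crest is the same v. Bernoulli surface→crest: P_atm = P_top + ½ρv² + ρg·h_top.
P_top = 99780 − ½·1000·7.78² − 1000·9.8·0.717 = 62500 Pa.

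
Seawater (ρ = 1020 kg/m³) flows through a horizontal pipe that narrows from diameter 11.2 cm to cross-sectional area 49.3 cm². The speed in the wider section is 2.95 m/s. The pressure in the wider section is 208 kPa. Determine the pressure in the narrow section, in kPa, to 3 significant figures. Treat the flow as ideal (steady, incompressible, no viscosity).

By continuity, v₂ = v₁·A₁/A₂ = 2.95·(98.5/49.3) = 5.90 m/s.
With no height change, Bernoulli's equation is P₁ + ½ρv₁² = P₂ + ½ρv₂².
P₂ = P₁ − ½ρ(v₂² − v₁²) = 208000 − ½·1020·(5.90² − 2.95²) = 208000 − 13300 = 195000 Pa.

P₂ = 195 kPa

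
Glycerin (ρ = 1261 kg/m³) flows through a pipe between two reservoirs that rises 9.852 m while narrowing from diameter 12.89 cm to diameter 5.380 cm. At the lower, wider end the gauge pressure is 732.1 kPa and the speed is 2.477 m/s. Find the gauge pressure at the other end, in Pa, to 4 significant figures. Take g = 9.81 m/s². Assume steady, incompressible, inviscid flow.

The volume flow rate is constant, so v₂ = (A₁/A₂)v₁ = (130.5/22.73)·2.477 = 14.22 m/s.
Bernoulli: P₁ + ½ρv₁² + ρg h₁ = P₂ + ½ρv₂² + ρg h₂, so P₂ = P₁ + ½ρ(v₁² − v₂²) − ρg(h₂ − h₁).
P₂ = 732100 + ½·1261·(2.477² − 14.22²) − 1261·9.81·(+9.852) = 732100 + (-123600) − (121900) = 486600 Pa.

486600 Pa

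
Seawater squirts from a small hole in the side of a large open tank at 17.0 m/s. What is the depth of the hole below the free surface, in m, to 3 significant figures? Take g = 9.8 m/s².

Inverting v = √(2gh) gives h = v² / 2g.
h = 17.0²/(2·9.8) = 289/19.60 = 14.7 m.

h ≈ 14.7 m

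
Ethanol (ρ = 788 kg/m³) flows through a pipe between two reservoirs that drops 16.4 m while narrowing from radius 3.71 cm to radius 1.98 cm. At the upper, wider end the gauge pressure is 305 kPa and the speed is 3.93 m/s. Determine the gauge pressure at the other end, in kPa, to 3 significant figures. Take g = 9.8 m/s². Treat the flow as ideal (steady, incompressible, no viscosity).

P₂ = 363 kPa

The volume flow rate is constant, so v₂ = (A₁/A₂)v₁ = (43.2/12.3)·3.93 = 13.8 m/s.
Bernoulli: P₁ + ½ρv₁² + ρg h₁ = P₂ + ½ρv₂² + ρg h₂, so P₂ = P₁ + ½ρ(v₁² − v₂²) − ρg(h₂ − h₁).
P₂ = 305000 + ½·788·(3.93² − 13.8²) − 788·9.8·(−16.4) = 305000 + (-68900) − (-127000) = 363000 Pa.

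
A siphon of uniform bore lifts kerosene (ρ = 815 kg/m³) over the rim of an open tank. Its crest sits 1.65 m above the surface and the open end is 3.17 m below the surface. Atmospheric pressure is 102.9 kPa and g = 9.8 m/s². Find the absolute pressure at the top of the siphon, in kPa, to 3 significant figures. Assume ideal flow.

P_top = 64.4 kPa

Bernoulli surface→outlet gives ½v² = g·h_out, so v = √(2·9.8·3.17) = 7.88 m/s.
The bore is uniform, so the speed at the crest is the same v. Bernoulli surface→crest: P_atm = P_top + ½ρv² + ρg·h_top.
P_top = 102900 − ½·815·7.88² − 815·9.8·1.65 = 64400 Pa.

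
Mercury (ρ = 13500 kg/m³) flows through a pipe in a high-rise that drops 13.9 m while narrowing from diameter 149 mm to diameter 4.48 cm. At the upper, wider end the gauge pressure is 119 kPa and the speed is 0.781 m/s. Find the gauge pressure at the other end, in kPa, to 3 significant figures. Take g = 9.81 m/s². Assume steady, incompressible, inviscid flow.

P₂ ≈ 1460 kPa

The volume flow rate is constant, so v₂ = (A₁/A₂)v₁ = (174/15.8)·0.781 = 8.64 m/s.
Energy conservation along the streamline gives P₂ = P₁ − ½ρ(v₂² − v₁²) − ρg(h₂ − h₁).
P₂ = 119000 + ½·13500·(0.781² − 8.64²) − 13500·9.81·(−13.9) = 119000 + (-500000) − (-1840000) = 1460000 Pa.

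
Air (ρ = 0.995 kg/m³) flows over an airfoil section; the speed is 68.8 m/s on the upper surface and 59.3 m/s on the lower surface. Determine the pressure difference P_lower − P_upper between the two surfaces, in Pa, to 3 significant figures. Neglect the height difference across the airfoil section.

605 Pa

With negligible Δh, P + ½ρv² is constant, so P_low − P_up = ½ρ(v_up² − v_low²).
ΔP = ½·0.995·(68.8² − 59.3²) = 605 Pa.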